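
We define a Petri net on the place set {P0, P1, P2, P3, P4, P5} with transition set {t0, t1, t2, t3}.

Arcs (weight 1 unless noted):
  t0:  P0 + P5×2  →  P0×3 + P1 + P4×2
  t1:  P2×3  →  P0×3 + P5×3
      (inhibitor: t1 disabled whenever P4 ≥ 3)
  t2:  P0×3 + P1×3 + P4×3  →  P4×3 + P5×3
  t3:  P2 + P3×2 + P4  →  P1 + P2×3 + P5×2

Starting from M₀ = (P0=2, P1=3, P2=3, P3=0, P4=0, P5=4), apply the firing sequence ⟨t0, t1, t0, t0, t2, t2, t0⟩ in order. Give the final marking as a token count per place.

step 1: fire t0:  (P0=2, P1=3, P2=3, P3=0, P4=0, P5=4) → (P0=4, P1=4, P2=3, P3=0, P4=2, P5=2)
step 2: fire t1:  (P0=4, P1=4, P2=3, P3=0, P4=2, P5=2) → (P0=7, P1=4, P2=0, P3=0, P4=2, P5=5)
step 3: fire t0:  (P0=7, P1=4, P2=0, P3=0, P4=2, P5=5) → (P0=9, P1=5, P2=0, P3=0, P4=4, P5=3)
step 4: fire t0:  (P0=9, P1=5, P2=0, P3=0, P4=4, P5=3) → (P0=11, P1=6, P2=0, P3=0, P4=6, P5=1)
step 5: fire t2:  (P0=11, P1=6, P2=0, P3=0, P4=6, P5=1) → (P0=8, P1=3, P2=0, P3=0, P4=6, P5=4)
step 6: fire t2:  (P0=8, P1=3, P2=0, P3=0, P4=6, P5=4) → (P0=5, P1=0, P2=0, P3=0, P4=6, P5=7)
step 7: fire t0:  (P0=5, P1=0, P2=0, P3=0, P4=6, P5=7) → (P0=7, P1=1, P2=0, P3=0, P4=8, P5=5)

(P0=7, P1=1, P2=0, P3=0, P4=8, P5=5)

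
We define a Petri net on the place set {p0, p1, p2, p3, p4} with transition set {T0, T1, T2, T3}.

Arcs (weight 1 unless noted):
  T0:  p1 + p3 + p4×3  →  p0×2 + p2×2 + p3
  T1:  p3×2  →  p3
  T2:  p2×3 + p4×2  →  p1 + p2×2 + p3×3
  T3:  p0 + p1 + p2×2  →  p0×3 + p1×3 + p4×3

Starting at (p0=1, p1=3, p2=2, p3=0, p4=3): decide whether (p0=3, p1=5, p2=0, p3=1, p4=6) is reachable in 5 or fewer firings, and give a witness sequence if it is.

depth 0: 1 marking
depth 1: 2 markings reached so far
depth 2: 2 markings reached so far
(frontier empty at depth 2; search complete)
target is not among the 2 markings reachable within 5 steps

NO — not reachable within 5 firings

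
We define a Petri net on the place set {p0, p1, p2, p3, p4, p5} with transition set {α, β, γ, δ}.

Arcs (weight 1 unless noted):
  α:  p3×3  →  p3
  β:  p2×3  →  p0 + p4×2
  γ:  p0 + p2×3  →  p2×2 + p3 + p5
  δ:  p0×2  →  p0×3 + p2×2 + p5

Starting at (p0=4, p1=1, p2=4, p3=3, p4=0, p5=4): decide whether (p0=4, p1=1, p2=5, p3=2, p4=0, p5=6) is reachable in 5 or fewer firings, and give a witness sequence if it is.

step 1: fire α:  (p0=4, p1=1, p2=4, p3=3, p4=0, p5=4) → (p0=4, p1=1, p2=4, p3=1, p4=0, p5=4)
step 2: fire γ:  (p0=4, p1=1, p2=4, p3=1, p4=0, p5=4) → (p0=3, p1=1, p2=3, p3=2, p4=0, p5=5)
step 3: fire δ:  (p0=3, p1=1, p2=3, p3=2, p4=0, p5=5) → (p0=4, p1=1, p2=5, p3=2, p4=0, p5=6)

YES — reachable via ⟨α, γ, δ⟩ (3 firings)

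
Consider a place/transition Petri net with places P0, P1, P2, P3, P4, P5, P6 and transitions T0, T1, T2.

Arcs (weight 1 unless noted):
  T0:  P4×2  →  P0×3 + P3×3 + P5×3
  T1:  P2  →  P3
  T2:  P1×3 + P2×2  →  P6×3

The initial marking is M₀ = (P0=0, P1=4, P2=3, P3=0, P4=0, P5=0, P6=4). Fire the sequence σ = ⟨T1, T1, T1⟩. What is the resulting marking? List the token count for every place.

step 1: fire T1:  (P0=0, P1=4, P2=3, P3=0, P4=0, P5=0, P6=4) → (P0=0, P1=4, P2=2, P3=1, P4=0, P5=0, P6=4)
step 2: fire T1:  (P0=0, P1=4, P2=2, P3=1, P4=0, P5=0, P6=4) → (P0=0, P1=4, P2=1, P3=2, P4=0, P5=0, P6=4)
step 3: fire T1:  (P0=0, P1=4, P2=1, P3=2, P4=0, P5=0, P6=4) → (P0=0, P1=4, P2=0, P3=3, P4=0, P5=0, P6=4)

(P0=0, P1=4, P2=0, P3=3, P4=0, P5=0, P6=4)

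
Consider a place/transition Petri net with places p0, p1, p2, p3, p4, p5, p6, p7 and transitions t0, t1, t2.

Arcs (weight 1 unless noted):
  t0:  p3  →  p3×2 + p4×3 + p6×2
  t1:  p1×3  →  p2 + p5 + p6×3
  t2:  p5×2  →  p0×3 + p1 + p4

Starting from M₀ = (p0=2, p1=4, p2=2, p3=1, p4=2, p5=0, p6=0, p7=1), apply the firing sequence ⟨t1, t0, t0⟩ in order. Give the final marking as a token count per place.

step 1: fire t1:  (p0=2, p1=4, p2=2, p3=1, p4=2, p5=0, p6=0, p7=1) → (p0=2, p1=1, p2=3, p3=1, p4=2, p5=1, p6=3, p7=1)
step 2: fire t0:  (p0=2, p1=1, p2=3, p3=1, p4=2, p5=1, p6=3, p7=1) → (p0=2, p1=1, p2=3, p3=2, p4=5, p5=1, p6=5, p7=1)
step 3: fire t0:  (p0=2, p1=1, p2=3, p3=2, p4=5, p5=1, p6=5, p7=1) → (p0=2, p1=1, p2=3, p3=3, p4=8, p5=1, p6=7, p7=1)

(p0=2, p1=1, p2=3, p3=3, p4=8, p5=1, p6=7, p7=1)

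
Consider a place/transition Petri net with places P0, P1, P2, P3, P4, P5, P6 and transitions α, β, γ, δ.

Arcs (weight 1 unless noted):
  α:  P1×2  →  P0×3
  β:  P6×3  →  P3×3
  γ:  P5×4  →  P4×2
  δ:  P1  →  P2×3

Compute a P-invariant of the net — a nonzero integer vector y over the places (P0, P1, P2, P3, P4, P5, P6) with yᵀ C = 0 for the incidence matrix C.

Incidence matrix C (rows=places, cols=transitions):
        α    β    γ    δ
   P0   3    0    0    0
   P1  -2    0    0   -1
   P2   0    0    0    3
   P3   0    3    0    0
   P4   0    0    2    0
   P5   0    0   -4    0
   P6   0   -3    0    0

Candidate y = [2, 3, 1, 0, 0, 0, 0]; check y·C column-wise:
  col α: 2·3 + 3·-2 + 1·0 = 0
  col β: 2·0 + 3·0 + 1·0 + 0·3 + 0·-3 = 0
  col γ: 2·0 + 3·0 + 1·0 + 0·2 + 0·-4 = 0
  col δ: 2·0 + 3·-1 + 1·3 = 0

y = (P0:2, P1:3, P2:1, P3:0, P4:0, P5:0, P6:0)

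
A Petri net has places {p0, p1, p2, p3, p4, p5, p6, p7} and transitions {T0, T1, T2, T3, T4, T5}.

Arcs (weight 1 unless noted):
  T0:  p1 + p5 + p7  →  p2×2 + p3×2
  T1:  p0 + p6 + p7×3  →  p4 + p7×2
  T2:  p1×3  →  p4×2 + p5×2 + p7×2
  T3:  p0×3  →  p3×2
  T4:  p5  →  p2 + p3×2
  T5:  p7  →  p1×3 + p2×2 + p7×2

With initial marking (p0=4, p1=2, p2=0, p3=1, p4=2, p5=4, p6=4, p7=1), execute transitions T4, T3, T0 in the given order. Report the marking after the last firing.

step 1: fire T4:  (p0=4, p1=2, p2=0, p3=1, p4=2, p5=4, p6=4, p7=1) → (p0=4, p1=2, p2=1, p3=3, p4=2, p5=3, p6=4, p7=1)
step 2: fire T3:  (p0=4, p1=2, p2=1, p3=3, p4=2, p5=3, p6=4, p7=1) → (p0=1, p1=2, p2=1, p3=5, p4=2, p5=3, p6=4, p7=1)
step 3: fire T0:  (p0=1, p1=2, p2=1, p3=5, p4=2, p5=3, p6=4, p7=1) → (p0=1, p1=1, p2=3, p3=7, p4=2, p5=2, p6=4, p7=0)

(p0=1, p1=1, p2=3, p3=7, p4=2, p5=2, p6=4, p7=0)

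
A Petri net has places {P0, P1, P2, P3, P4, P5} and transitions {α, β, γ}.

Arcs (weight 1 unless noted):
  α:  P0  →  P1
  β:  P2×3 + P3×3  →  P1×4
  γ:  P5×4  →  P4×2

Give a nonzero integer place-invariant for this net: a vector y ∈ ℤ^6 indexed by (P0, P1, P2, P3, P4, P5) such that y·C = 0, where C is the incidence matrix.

Incidence matrix C (rows=places, cols=transitions):
        α    β    γ
   P0  -1    0    0
   P1   1    4    0
   P2   0   -3    0
   P3   0   -3    0
   P4   0    0    2
   P5   0    0   -4

Candidate y = [3, 3, 4, 0, 0, 0]; check y·C column-wise:
  col α: 3·-1 + 3·1 + 4·0 = 0
  col β: 3·0 + 3·4 + 4·-3 + 0·-3 = 0
  col γ: 3·0 + 3·0 + 4·0 + 0·2 + 0·-4 = 0

y = (P0:3, P1:3, P2:4, P3:0, P4:0, P5:0)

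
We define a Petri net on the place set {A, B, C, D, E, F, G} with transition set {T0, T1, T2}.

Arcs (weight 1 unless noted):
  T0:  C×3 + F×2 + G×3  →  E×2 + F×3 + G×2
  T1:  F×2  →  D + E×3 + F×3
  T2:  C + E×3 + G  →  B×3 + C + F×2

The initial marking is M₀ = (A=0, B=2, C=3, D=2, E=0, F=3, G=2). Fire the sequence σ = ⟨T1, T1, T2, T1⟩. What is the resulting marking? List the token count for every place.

(A=0, B=5, C=3, D=5, E=6, F=8, G=1)

step 1: fire T1:  (A=0, B=2, C=3, D=2, E=0, F=3, G=2) → (A=0, B=2, C=3, D=3, E=3, F=4, G=2)
step 2: fire T1:  (A=0, B=2, C=3, D=3, E=3, F=4, G=2) → (A=0, B=2, C=3, D=4, E=6, F=5, G=2)
step 3: fire T2:  (A=0, B=2, C=3, D=4, E=6, F=5, G=2) → (A=0, B=5, C=3, D=4, E=3, F=7, G=1)
step 4: fire T1:  (A=0, B=5, C=3, D=4, E=3, F=7, G=1) → (A=0, B=5, C=3, D=5, E=6, F=8, G=1)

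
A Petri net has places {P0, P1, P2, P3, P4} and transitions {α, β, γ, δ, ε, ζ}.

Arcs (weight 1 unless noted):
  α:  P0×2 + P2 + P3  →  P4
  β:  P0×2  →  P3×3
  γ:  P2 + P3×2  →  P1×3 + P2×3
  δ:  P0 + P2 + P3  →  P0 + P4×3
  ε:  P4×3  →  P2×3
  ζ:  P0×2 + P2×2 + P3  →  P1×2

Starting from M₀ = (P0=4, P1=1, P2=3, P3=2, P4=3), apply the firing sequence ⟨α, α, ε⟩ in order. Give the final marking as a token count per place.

(P0=0, P1=1, P2=4, P3=0, P4=2)

step 1: fire α:  (P0=4, P1=1, P2=3, P3=2, P4=3) → (P0=2, P1=1, P2=2, P3=1, P4=4)
step 2: fire α:  (P0=2, P1=1, P2=2, P3=1, P4=4) → (P0=0, P1=1, P2=1, P3=0, P4=5)
step 3: fire ε:  (P0=0, P1=1, P2=1, P3=0, P4=5) → (P0=0, P1=1, P2=4, P3=0, P4=2)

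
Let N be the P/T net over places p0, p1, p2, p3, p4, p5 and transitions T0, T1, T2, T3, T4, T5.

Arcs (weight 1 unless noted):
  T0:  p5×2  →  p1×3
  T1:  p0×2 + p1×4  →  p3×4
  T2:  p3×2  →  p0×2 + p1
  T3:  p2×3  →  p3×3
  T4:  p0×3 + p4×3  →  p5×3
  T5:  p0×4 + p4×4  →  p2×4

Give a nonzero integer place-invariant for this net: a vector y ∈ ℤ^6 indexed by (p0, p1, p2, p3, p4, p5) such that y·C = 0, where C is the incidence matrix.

Incidence matrix C (rows=places, cols=transitions):
       T0   T1   T2   T3   T4   T5
   p0   0   -2    2    0   -3   -4
   p1   3   -4    1    0    0    0
   p2   0    0    0   -3    0    4
   p3   0    4   -2    3    0    0
   p4   0    0    0    0   -3   -4
   p5  -2    0    0    0    3    0

Candidate y = [2, 2, 3, 3, 1, 3]; check y·C column-wise:
  col T0: 2·0 + 2·3 + 3·0 + 3·0 + 1·0 + 3·-2 = 0
  col T1: 2·-2 + 2·-4 + 3·0 + 3·4 + 1·0 + 3·0 = 0
  col T2: 2·2 + 2·1 + 3·0 + 3·-2 + 1·0 + 3·0 = 0
  col T3: 2·0 + 2·0 + 3·-3 + 3·3 + 1·0 + 3·0 = 0
  col T4: 2·-3 + 2·0 + 3·0 + 3·0 + 1·-3 + 3·3 = 0
  col T5: 2·-4 + 2·0 + 3·4 + 3·0 + 1·-4 + 3·0 = 0

y = (p0:2, p1:2, p2:3, p3:3, p4:1, p5:3)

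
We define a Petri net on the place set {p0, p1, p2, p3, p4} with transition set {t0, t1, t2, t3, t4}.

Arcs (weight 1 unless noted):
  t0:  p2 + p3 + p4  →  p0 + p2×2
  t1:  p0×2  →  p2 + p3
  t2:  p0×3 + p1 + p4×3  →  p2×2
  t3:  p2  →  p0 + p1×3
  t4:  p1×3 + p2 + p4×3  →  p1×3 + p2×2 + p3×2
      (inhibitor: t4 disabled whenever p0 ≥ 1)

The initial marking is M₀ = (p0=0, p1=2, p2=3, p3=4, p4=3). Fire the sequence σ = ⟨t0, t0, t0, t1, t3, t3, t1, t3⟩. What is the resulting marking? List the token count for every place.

step 1: fire t0:  (p0=0, p1=2, p2=3, p3=4, p4=3) → (p0=1, p1=2, p2=4, p3=3, p4=2)
step 2: fire t0:  (p0=1, p1=2, p2=4, p3=3, p4=2) → (p0=2, p1=2, p2=5, p3=2, p4=1)
step 3: fire t0:  (p0=2, p1=2, p2=5, p3=2, p4=1) → (p0=3, p1=2, p2=6, p3=1, p4=0)
step 4: fire t1:  (p0=3, p1=2, p2=6, p3=1, p4=0) → (p0=1, p1=2, p2=7, p3=2, p4=0)
step 5: fire t3:  (p0=1, p1=2, p2=7, p3=2, p4=0) → (p0=2, p1=5, p2=6, p3=2, p4=0)
step 6: fire t3:  (p0=2, p1=5, p2=6, p3=2, p4=0) → (p0=3, p1=8, p2=5, p3=2, p4=0)
step 7: fire t1:  (p0=3, p1=8, p2=5, p3=2, p4=0) → (p0=1, p1=8, p2=6, p3=3, p4=0)
step 8: fire t3:  (p0=1, p1=8, p2=6, p3=3, p4=0) → (p0=2, p1=11, p2=5, p3=3, p4=0)

(p0=2, p1=11, p2=5, p3=3, p4=0)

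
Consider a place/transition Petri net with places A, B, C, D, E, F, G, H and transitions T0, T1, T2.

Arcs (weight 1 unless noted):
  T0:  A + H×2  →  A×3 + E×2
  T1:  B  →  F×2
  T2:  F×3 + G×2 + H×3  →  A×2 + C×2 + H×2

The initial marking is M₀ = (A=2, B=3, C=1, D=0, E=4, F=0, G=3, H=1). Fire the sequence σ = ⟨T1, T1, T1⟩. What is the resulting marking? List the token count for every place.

(A=2, B=0, C=1, D=0, E=4, F=6, G=3, H=1)

step 1: fire T1:  (A=2, B=3, C=1, D=0, E=4, F=0, G=3, H=1) → (A=2, B=2, C=1, D=0, E=4, F=2, G=3, H=1)
step 2: fire T1:  (A=2, B=2, C=1, D=0, E=4, F=2, G=3, H=1) → (A=2, B=1, C=1, D=0, E=4, F=4, G=3, H=1)
step 3: fire T1:  (A=2, B=1, C=1, D=0, E=4, F=4, G=3, H=1) → (A=2, B=0, C=1, D=0, E=4, F=6, G=3, H=1)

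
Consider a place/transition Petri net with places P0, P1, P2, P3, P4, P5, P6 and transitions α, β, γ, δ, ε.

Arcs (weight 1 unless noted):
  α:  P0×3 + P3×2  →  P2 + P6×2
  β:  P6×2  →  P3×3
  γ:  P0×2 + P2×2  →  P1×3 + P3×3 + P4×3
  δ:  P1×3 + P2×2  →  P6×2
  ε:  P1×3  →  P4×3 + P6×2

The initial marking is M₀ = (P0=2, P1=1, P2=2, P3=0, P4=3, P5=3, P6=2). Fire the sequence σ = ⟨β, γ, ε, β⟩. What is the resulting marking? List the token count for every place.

(P0=0, P1=1, P2=0, P3=9, P4=9, P5=3, P6=0)

step 1: fire β:  (P0=2, P1=1, P2=2, P3=0, P4=3, P5=3, P6=2) → (P0=2, P1=1, P2=2, P3=3, P4=3, P5=3, P6=0)
step 2: fire γ:  (P0=2, P1=1, P2=2, P3=3, P4=3, P5=3, P6=0) → (P0=0, P1=4, P2=0, P3=6, P4=6, P5=3, P6=0)
step 3: fire ε:  (P0=0, P1=4, P2=0, P3=6, P4=6, P5=3, P6=0) → (P0=0, P1=1, P2=0, P3=6, P4=9, P5=3, P6=2)
step 4: fire β:  (P0=0, P1=1, P2=0, P3=6, P4=9, P5=3, P6=2) → (P0=0, P1=1, P2=0, P3=9, P4=9, P5=3, P6=0)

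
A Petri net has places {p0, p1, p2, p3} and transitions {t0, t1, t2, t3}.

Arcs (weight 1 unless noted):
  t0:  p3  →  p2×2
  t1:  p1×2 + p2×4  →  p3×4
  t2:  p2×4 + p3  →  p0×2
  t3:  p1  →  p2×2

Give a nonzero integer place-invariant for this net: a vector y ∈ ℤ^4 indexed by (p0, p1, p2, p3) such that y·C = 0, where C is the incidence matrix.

Incidence matrix C (rows=places, cols=transitions):
       t0   t1   t2   t3
   p0   0    0    2    0
   p1   0   -2    0   -1
   p2   2   -4   -4    2
   p3  -1    4   -1    0

Candidate y = [3, 2, 1, 2]; check y·C column-wise:
  col t0: 3·0 + 2·0 + 1·2 + 2·-1 = 0
  col t1: 3·0 + 2·-2 + 1·-4 + 2·4 = 0
  col t2: 3·2 + 2·0 + 1·-4 + 2·-1 = 0
  col t3: 3·0 + 2·-1 + 1·2 + 2·0 = 0

y = (p0:3, p1:2, p2:1, p3:2)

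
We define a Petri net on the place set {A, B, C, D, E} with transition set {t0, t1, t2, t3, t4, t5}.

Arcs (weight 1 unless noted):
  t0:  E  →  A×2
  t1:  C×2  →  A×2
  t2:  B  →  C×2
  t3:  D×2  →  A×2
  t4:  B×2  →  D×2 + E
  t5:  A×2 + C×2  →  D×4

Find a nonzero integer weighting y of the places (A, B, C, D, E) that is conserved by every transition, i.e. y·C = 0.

Incidence matrix C (rows=places, cols=transitions):
       t0   t1   t2   t3   t4   t5
    A   2    2    0    2    0   -2
    B   0    0   -1    0   -2    0
    C   0   -2    2    0    0   -2
    D   0    0    0   -2    2    4
    E  -1    0    0    0    1    0

Candidate y = [1, 2, 1, 1, 2]; check y·C column-wise:
  col t0: 1·2 + 2·0 + 1·0 + 1·0 + 2·-1 = 0
  col t1: 1·2 + 2·0 + 1·-2 + 1·0 + 2·0 = 0
  col t2: 1·0 + 2·-1 + 1·2 + 1·0 + 2·0 = 0
  col t3: 1·2 + 2·0 + 1·0 + 1·-2 + 2·0 = 0
  col t4: 1·0 + 2·-2 + 1·0 + 1·2 + 2·1 = 0
  col t5: 1·-2 + 2·0 + 1·-2 + 1·4 + 2·0 = 0

y = (A:1, B:2, C:1, D:1, E:2)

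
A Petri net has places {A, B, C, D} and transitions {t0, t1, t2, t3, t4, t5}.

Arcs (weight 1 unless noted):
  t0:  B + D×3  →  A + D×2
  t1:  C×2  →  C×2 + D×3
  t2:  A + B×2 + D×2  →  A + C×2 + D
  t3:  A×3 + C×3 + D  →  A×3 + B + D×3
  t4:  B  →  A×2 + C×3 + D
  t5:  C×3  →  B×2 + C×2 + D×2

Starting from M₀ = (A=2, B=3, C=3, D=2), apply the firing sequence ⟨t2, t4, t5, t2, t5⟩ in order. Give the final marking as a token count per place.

step 1: fire t2:  (A=2, B=3, C=3, D=2) → (A=2, B=1, C=5, D=1)
step 2: fire t4:  (A=2, B=1, C=5, D=1) → (A=4, B=0, C=8, D=2)
step 3: fire t5:  (A=4, B=0, C=8, D=2) → (A=4, B=2, C=7, D=4)
step 4: fire t2:  (A=4, B=2, C=7, D=4) → (A=4, B=0, C=9, D=3)
step 5: fire t5:  (A=4, B=0, C=9, D=3) → (A=4, B=2, C=8, D=5)

(A=4, B=2, C=8, D=5)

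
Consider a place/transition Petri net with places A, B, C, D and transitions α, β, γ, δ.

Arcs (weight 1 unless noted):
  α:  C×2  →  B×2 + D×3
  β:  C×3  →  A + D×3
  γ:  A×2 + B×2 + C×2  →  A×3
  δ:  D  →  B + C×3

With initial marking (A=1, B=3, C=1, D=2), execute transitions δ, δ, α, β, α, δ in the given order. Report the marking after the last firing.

step 1: fire δ:  (A=1, B=3, C=1, D=2) → (A=1, B=4, C=4, D=1)
step 2: fire δ:  (A=1, B=4, C=4, D=1) → (A=1, B=5, C=7, D=0)
step 3: fire α:  (A=1, B=5, C=7, D=0) → (A=1, B=7, C=5, D=3)
step 4: fire β:  (A=1, B=7, C=5, D=3) → (A=2, B=7, C=2, D=6)
step 5: fire α:  (A=2, B=7, C=2, D=6) → (A=2, B=9, C=0, D=9)
step 6: fire δ:  (A=2, B=9, C=0, D=9) → (A=2, B=10, C=3, D=8)

(A=2, B=10, C=3, D=8)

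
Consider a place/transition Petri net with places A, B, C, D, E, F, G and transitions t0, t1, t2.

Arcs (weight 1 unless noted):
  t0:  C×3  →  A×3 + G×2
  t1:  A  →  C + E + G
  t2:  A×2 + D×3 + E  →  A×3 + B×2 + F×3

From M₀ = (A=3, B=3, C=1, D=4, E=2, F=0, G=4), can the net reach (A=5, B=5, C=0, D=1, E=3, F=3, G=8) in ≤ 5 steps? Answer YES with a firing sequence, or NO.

step 1: fire t1:  (A=3, B=3, C=1, D=4, E=2, F=0, G=4) → (A=2, B=3, C=2, D=4, E=3, F=0, G=5)
step 2: fire t1:  (A=2, B=3, C=2, D=4, E=3, F=0, G=5) → (A=1, B=3, C=3, D=4, E=4, F=0, G=6)
step 3: fire t0:  (A=1, B=3, C=3, D=4, E=4, F=0, G=6) → (A=4, B=3, C=0, D=4, E=4, F=0, G=8)
step 4: fire t2:  (A=4, B=3, C=0, D=4, E=4, F=0, G=8) → (A=5, B=5, C=0, D=1, E=3, F=3, G=8)

YES — reachable via ⟨t1, t1, t0, t2⟩ (4 firings)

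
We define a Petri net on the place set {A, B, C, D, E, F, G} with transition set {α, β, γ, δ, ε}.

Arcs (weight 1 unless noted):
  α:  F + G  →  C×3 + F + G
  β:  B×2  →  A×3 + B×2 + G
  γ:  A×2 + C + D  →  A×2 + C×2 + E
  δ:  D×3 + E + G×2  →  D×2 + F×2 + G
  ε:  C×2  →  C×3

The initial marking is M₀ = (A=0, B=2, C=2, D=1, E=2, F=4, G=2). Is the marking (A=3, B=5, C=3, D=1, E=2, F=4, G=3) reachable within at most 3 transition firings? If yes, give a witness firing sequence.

depth 0: 1 marking
depth 1: 4 markings reached so far
depth 2: 11 markings reached so far
depth 3: 23 markings reached so far
target is not among the 23 markings reachable within 3 steps

NO — not reachable within 3 firings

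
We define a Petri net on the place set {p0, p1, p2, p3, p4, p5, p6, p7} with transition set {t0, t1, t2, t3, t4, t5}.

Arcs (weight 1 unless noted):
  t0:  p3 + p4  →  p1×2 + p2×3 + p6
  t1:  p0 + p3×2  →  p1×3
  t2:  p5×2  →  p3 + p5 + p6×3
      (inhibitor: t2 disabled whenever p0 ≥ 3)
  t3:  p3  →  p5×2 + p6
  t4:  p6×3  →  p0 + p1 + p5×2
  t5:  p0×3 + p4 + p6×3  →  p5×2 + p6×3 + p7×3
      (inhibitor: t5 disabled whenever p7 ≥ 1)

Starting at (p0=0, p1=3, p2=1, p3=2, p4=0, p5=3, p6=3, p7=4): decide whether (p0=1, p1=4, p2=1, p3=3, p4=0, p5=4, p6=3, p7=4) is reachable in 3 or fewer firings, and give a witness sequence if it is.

YES — reachable via ⟨t2, t4⟩ (2 firings)

step 1: fire t2:  (p0=0, p1=3, p2=1, p3=2, p4=0, p5=3, p6=3, p7=4) → (p0=0, p1=3, p2=1, p3=3, p4=0, p5=2, p6=6, p7=4)
step 2: fire t4:  (p0=0, p1=3, p2=1, p3=3, p4=0, p5=2, p6=6, p7=4) → (p0=1, p1=4, p2=1, p3=3, p4=0, p5=4, p6=3, p7=4)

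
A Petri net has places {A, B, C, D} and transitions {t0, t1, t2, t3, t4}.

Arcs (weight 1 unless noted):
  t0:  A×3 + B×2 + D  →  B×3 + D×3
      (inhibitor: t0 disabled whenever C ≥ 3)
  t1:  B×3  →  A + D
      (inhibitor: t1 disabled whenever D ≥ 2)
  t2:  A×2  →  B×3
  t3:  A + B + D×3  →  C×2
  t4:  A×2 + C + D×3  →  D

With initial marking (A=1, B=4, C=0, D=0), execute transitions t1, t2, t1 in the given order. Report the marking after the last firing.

step 1: fire t1:  (A=1, B=4, C=0, D=0) → (A=2, B=1, C=0, D=1)
step 2: fire t2:  (A=2, B=1, C=0, D=1) → (A=0, B=4, C=0, D=1)
step 3: fire t1:  (A=0, B=4, C=0, D=1) → (A=1, B=1, C=0, D=2)

(A=1, B=1, C=0, D=2)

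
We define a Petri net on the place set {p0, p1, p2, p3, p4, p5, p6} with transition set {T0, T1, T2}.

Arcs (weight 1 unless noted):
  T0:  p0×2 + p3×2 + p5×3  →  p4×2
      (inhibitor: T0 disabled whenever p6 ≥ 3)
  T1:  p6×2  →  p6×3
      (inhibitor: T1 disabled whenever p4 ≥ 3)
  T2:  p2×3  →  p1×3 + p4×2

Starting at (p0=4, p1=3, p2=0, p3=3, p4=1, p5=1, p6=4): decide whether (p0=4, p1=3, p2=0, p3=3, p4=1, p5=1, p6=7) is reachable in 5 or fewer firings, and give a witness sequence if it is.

YES — reachable via ⟨T1, T1, T1⟩ (3 firings)

step 1: fire T1:  (p0=4, p1=3, p2=0, p3=3, p4=1, p5=1, p6=4) → (p0=4, p1=3, p2=0, p3=3, p4=1, p5=1, p6=5)
step 2: fire T1:  (p0=4, p1=3, p2=0, p3=3, p4=1, p5=1, p6=5) → (p0=4, p1=3, p2=0, p3=3, p4=1, p5=1, p6=6)
step 3: fire T1:  (p0=4, p1=3, p2=0, p3=3, p4=1, p5=1, p6=6) → (p0=4, p1=3, p2=0, p3=3, p4=1, p5=1, p6=7)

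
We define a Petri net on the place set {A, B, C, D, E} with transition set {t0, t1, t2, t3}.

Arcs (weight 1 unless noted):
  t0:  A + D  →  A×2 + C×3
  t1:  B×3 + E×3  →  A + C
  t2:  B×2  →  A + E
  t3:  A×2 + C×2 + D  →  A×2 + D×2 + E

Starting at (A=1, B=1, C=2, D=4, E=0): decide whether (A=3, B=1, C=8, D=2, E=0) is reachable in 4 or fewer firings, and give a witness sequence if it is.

step 1: fire t0:  (A=1, B=1, C=2, D=4, E=0) → (A=2, B=1, C=5, D=3, E=0)
step 2: fire t0:  (A=2, B=1, C=5, D=3, E=0) → (A=3, B=1, C=8, D=2, E=0)

YES — reachable via ⟨t0, t0⟩ (2 firings)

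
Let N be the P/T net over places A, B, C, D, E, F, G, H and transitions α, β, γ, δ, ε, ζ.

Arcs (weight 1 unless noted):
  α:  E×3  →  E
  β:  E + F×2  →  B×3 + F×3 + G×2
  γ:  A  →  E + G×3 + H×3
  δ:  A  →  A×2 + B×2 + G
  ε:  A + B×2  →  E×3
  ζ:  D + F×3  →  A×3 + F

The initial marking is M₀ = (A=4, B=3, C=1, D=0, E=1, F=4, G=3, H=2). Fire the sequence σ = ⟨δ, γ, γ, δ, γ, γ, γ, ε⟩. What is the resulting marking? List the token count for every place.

step 1: fire δ:  (A=4, B=3, C=1, D=0, E=1, F=4, G=3, H=2) → (A=5, B=5, C=1, D=0, E=1, F=4, G=4, H=2)
step 2: fire γ:  (A=5, B=5, C=1, D=0, E=1, F=4, G=4, H=2) → (A=4, B=5, C=1, D=0, E=2, F=4, G=7, H=5)
step 3: fire γ:  (A=4, B=5, C=1, D=0, E=2, F=4, G=7, H=5) → (A=3, B=5, C=1, D=0, E=3, F=4, G=10, H=8)
step 4: fire δ:  (A=3, B=5, C=1, D=0, E=3, F=4, G=10, H=8) → (A=4, B=7, C=1, D=0, E=3, F=4, G=11, H=8)
step 5: fire γ:  (A=4, B=7, C=1, D=0, E=3, F=4, G=11, H=8) → (A=3, B=7, C=1, D=0, E=4, F=4, G=14, H=11)
step 6: fire γ:  (A=3, B=7, C=1, D=0, E=4, F=4, G=14, H=11) → (A=2, B=7, C=1, D=0, E=5, F=4, G=17, H=14)
step 7: fire γ:  (A=2, B=7, C=1, D=0, E=5, F=4, G=17, H=14) → (A=1, B=7, C=1, D=0, E=6, F=4, G=20, H=17)
step 8: fire ε:  (A=1, B=7, C=1, D=0, E=6, F=4, G=20, H=17) → (A=0, B=5, C=1, D=0, E=9, F=4, G=20, H=17)

(A=0, B=5, C=1, D=0, E=9, F=4, G=20, H=17)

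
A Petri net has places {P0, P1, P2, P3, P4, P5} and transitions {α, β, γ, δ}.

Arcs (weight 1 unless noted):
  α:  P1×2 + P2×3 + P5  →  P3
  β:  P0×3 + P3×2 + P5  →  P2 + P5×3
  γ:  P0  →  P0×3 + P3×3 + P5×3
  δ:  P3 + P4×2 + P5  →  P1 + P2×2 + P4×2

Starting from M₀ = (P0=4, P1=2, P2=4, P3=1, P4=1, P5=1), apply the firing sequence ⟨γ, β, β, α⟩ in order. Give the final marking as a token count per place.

(P0=0, P1=0, P2=3, P3=1, P4=1, P5=7)

step 1: fire γ:  (P0=4, P1=2, P2=4, P3=1, P4=1, P5=1) → (P0=6, P1=2, P2=4, P3=4, P4=1, P5=4)
step 2: fire β:  (P0=6, P1=2, P2=4, P3=4, P4=1, P5=4) → (P0=3, P1=2, P2=5, P3=2, P4=1, P5=6)
step 3: fire β:  (P0=3, P1=2, P2=5, P3=2, P4=1, P5=6) → (P0=0, P1=2, P2=6, P3=0, P4=1, P5=8)
step 4: fire α:  (P0=0, P1=2, P2=6, P3=0, P4=1, P5=8) → (P0=0, P1=0, P2=3, P3=1, P4=1, P5=7)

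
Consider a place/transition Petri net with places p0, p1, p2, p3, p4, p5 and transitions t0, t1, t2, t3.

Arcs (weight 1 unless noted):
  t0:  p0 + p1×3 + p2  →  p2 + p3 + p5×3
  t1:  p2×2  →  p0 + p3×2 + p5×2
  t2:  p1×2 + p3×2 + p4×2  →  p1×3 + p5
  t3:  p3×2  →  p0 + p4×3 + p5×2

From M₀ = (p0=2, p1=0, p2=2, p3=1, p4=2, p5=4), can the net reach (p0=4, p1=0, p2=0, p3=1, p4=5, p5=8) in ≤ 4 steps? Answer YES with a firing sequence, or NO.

YES — reachable via ⟨t1, t3⟩ (2 firings)

step 1: fire t1:  (p0=2, p1=0, p2=2, p3=1, p4=2, p5=4) → (p0=3, p1=0, p2=0, p3=3, p4=2, p5=6)
step 2: fire t3:  (p0=3, p1=0, p2=0, p3=3, p4=2, p5=6) → (p0=4, p1=0, p2=0, p3=1, p4=5, p5=8)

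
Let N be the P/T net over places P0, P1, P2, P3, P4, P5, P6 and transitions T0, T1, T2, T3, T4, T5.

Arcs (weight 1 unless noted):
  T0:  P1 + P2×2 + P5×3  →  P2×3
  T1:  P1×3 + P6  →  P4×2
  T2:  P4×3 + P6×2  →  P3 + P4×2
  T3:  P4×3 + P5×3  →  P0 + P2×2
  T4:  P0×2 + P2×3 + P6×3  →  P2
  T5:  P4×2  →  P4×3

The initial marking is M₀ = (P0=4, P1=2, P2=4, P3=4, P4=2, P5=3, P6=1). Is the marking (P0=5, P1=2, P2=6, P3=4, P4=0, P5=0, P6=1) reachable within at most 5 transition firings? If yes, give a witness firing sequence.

YES — reachable via ⟨T5, T3⟩ (2 firings)

step 1: fire T5:  (P0=4, P1=2, P2=4, P3=4, P4=2, P5=3, P6=1) → (P0=4, P1=2, P2=4, P3=4, P4=3, P5=3, P6=1)
step 2: fire T3:  (P0=4, P1=2, P2=4, P3=4, P4=3, P5=3, P6=1) → (P0=5, P1=2, P2=6, P3=4, P4=0, P5=0, P6=1)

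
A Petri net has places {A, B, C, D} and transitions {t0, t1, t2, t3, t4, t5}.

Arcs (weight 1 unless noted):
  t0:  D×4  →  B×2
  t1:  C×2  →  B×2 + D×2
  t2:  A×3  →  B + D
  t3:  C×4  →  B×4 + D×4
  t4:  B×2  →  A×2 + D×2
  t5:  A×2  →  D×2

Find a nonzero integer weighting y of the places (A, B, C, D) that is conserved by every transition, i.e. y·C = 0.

y = (A:1, B:2, C:3, D:1)

Incidence matrix C (rows=places, cols=transitions):
       t0   t1   t2   t3   t4   t5
    A   0    0   -3    0    2   -2
    B   2    2    1    4   -2    0
    C   0   -2    0   -4    0    0
    D  -4    2    1    4    2    2

Candidate y = [1, 2, 3, 1]; check y·C column-wise:
  col t0: 1·0 + 2·2 + 3·0 + 1·-4 = 0
  col t1: 1·0 + 2·2 + 3·-2 + 1·2 = 0
  col t2: 1·-3 + 2·1 + 3·0 + 1·1 = 0
  col t3: 1·0 + 2·4 + 3·-4 + 1·4 = 0
  col t4: 1·2 + 2·-2 + 3·0 + 1·2 = 0
  col t5: 1·-2 + 2·0 + 3·0 + 1·2 = 0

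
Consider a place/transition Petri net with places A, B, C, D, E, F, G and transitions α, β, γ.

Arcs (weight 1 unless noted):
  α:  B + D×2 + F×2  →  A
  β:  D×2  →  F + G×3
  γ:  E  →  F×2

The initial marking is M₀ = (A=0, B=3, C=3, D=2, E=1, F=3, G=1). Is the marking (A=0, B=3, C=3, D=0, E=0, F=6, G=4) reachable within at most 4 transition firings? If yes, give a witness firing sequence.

YES — reachable via ⟨β, γ⟩ (2 firings)

step 1: fire β:  (A=0, B=3, C=3, D=2, E=1, F=3, G=1) → (A=0, B=3, C=3, D=0, E=1, F=4, G=4)
step 2: fire γ:  (A=0, B=3, C=3, D=0, E=1, F=4, G=4) → (A=0, B=3, C=3, D=0, E=0, F=6, G=4)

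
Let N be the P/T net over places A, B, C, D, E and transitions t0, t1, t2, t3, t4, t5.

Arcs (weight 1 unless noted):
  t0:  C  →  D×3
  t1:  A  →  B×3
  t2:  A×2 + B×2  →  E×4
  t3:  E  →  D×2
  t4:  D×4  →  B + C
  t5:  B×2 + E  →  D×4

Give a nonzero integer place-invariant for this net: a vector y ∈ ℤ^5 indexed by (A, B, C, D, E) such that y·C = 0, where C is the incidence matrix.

y = (A:3, B:1, C:3, D:1, E:2)

Incidence matrix C (rows=places, cols=transitions):
       t0   t1   t2   t3   t4   t5
    A   0   -1   -2    0    0    0
    B   0    3   -2    0    1   -2
    C  -1    0    0    0    1    0
    D   3    0    0    2   -4    4
    E   0    0    4   -1    0   -1

Candidate y = [3, 1, 3, 1, 2]; check y·C column-wise:
  col t0: 3·0 + 1·0 + 3·-1 + 1·3 + 2·0 = 0
  col t1: 3·-1 + 1·3 + 3·0 + 1·0 + 2·0 = 0
  col t2: 3·-2 + 1·-2 + 3·0 + 1·0 + 2·4 = 0
  col t3: 3·0 + 1·0 + 3·0 + 1·2 + 2·-1 = 0
  col t4: 3·0 + 1·1 + 3·1 + 1·-4 + 2·0 = 0
  col t5: 3·0 + 1·-2 + 3·0 + 1·4 + 2·-1 = 0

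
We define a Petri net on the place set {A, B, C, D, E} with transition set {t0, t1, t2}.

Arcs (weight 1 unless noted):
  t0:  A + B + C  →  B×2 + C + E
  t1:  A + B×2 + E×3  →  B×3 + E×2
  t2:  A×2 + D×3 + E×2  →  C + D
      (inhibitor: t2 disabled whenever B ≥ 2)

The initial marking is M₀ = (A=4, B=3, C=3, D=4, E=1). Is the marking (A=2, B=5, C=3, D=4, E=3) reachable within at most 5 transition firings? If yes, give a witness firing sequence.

step 1: fire t0:  (A=4, B=3, C=3, D=4, E=1) → (A=3, B=4, C=3, D=4, E=2)
step 2: fire t0:  (A=3, B=4, C=3, D=4, E=2) → (A=2, B=5, C=3, D=4, E=3)

YES — reachable via ⟨t0, t0⟩ (2 firings)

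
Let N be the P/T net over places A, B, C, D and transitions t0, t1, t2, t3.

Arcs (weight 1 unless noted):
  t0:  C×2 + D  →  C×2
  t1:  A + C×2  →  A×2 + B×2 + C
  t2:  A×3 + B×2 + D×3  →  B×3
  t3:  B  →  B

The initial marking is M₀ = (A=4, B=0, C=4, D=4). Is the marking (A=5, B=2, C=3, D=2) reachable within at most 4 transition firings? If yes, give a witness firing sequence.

YES — reachable via ⟨t0, t0, t1⟩ (3 firings)

step 1: fire t0:  (A=4, B=0, C=4, D=4) → (A=4, B=0, C=4, D=3)
step 2: fire t0:  (A=4, B=0, C=4, D=3) → (A=4, B=0, C=4, D=2)
step 3: fire t1:  (A=4, B=0, C=4, D=2) → (A=5, B=2, C=3, D=2)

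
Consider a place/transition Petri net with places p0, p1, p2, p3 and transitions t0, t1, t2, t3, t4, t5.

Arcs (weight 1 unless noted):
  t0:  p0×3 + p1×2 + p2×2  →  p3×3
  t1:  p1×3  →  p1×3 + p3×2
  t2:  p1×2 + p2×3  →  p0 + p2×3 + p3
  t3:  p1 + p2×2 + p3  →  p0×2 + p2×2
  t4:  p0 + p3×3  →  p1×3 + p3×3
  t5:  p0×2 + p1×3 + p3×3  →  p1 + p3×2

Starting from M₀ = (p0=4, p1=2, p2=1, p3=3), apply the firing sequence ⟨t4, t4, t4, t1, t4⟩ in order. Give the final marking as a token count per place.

step 1: fire t4:  (p0=4, p1=2, p2=1, p3=3) → (p0=3, p1=5, p2=1, p3=3)
step 2: fire t4:  (p0=3, p1=5, p2=1, p3=3) → (p0=2, p1=8, p2=1, p3=3)
step 3: fire t4:  (p0=2, p1=8, p2=1, p3=3) → (p0=1, p1=11, p2=1, p3=3)
step 4: fire t1:  (p0=1, p1=11, p2=1, p3=3) → (p0=1, p1=11, p2=1, p3=5)
step 5: fire t4:  (p0=1, p1=11, p2=1, p3=5) → (p0=0, p1=14, p2=1, p3=5)

(p0=0, p1=14, p2=1, p3=5)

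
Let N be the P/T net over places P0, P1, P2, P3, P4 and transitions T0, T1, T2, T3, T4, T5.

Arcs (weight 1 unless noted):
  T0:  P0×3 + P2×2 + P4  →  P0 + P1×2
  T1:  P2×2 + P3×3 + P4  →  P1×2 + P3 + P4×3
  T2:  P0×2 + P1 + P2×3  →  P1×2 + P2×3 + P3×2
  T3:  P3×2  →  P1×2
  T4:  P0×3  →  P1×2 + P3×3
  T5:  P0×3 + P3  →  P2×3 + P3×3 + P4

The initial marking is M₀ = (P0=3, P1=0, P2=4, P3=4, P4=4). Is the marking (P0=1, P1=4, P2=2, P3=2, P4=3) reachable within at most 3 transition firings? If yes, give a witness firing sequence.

step 1: fire T0:  (P0=3, P1=0, P2=4, P3=4, P4=4) → (P0=1, P1=2, P2=2, P3=4, P4=3)
step 2: fire T3:  (P0=1, P1=2, P2=2, P3=4, P4=3) → (P0=1, P1=4, P2=2, P3=2, P4=3)

YES — reachable via ⟨T0, T3⟩ (2 firings)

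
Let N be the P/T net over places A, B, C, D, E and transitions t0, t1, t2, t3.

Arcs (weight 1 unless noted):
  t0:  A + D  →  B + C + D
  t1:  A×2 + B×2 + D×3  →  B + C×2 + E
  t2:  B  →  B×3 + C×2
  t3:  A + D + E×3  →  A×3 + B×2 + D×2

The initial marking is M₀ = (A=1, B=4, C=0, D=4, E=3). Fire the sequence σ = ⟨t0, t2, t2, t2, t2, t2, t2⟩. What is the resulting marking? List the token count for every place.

(A=0, B=17, C=13, D=4, E=3)

step 1: fire t0:  (A=1, B=4, C=0, D=4, E=3) → (A=0, B=5, C=1, D=4, E=3)
step 2: fire t2:  (A=0, B=5, C=1, D=4, E=3) → (A=0, B=7, C=3, D=4, E=3)
step 3: fire t2:  (A=0, B=7, C=3, D=4, E=3) → (A=0, B=9, C=5, D=4, E=3)
step 4: fire t2:  (A=0, B=9, C=5, D=4, E=3) → (A=0, B=11, C=7, D=4, E=3)
step 5: fire t2:  (A=0, B=11, C=7, D=4, E=3) → (A=0, B=13, C=9, D=4, E=3)
step 6: fire t2:  (A=0, B=13, C=9, D=4, E=3) → (A=0, B=15, C=11, D=4, E=3)
step 7: fire t2:  (A=0, B=15, C=11, D=4, E=3) → (A=0, B=17, C=13, D=4, E=3)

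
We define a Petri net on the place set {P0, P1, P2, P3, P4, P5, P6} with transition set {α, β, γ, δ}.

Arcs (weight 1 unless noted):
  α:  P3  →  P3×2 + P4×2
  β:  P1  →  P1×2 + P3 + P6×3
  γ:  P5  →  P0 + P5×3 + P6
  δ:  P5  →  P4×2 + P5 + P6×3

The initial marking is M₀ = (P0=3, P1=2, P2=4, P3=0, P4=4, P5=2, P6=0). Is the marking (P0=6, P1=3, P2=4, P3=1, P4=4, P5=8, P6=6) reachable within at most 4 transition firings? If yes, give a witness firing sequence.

step 1: fire β:  (P0=3, P1=2, P2=4, P3=0, P4=4, P5=2, P6=0) → (P0=3, P1=3, P2=4, P3=1, P4=4, P5=2, P6=3)
step 2: fire γ:  (P0=3, P1=3, P2=4, P3=1, P4=4, P5=2, P6=3) → (P0=4, P1=3, P2=4, P3=1, P4=4, P5=4, P6=4)
step 3: fire γ:  (P0=4, P1=3, P2=4, P3=1, P4=4, P5=4, P6=4) → (P0=5, P1=3, P2=4, P3=1, P4=4, P5=6, P6=5)
step 4: fire γ:  (P0=5, P1=3, P2=4, P3=1, P4=4, P5=6, P6=5) → (P0=6, P1=3, P2=4, P3=1, P4=4, P5=8, P6=6)

YES — reachable via ⟨β, γ, γ, γ⟩ (4 firings)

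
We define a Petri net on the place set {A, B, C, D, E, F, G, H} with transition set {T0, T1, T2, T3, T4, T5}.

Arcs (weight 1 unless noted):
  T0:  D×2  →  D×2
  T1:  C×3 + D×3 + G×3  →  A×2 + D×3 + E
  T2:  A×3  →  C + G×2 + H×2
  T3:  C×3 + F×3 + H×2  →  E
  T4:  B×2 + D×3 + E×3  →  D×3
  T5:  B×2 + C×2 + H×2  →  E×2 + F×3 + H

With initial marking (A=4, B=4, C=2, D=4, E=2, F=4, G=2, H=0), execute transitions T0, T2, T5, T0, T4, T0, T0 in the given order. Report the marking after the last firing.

step 1: fire T0:  (A=4, B=4, C=2, D=4, E=2, F=4, G=2, H=0) → (A=4, B=4, C=2, D=4, E=2, F=4, G=2, H=0)
step 2: fire T2:  (A=4, B=4, C=2, D=4, E=2, F=4, G=2, H=0) → (A=1, B=4, C=3, D=4, E=2, F=4, G=4, H=2)
step 3: fire T5:  (A=1, B=4, C=3, D=4, E=2, F=4, G=4, H=2) → (A=1, B=2, C=1, D=4, E=4, F=7, G=4, H=1)
step 4: fire T0:  (A=1, B=2, C=1, D=4, E=4, F=7, G=4, H=1) → (A=1, B=2, C=1, D=4, E=4, F=7, G=4, H=1)
step 5: fire T4:  (A=1, B=2, C=1, D=4, E=4, F=7, G=4, H=1) → (A=1, B=0, C=1, D=4, E=1, F=7, G=4, H=1)
step 6: fire T0:  (A=1, B=0, C=1, D=4, E=1, F=7, G=4, H=1) → (A=1, B=0, C=1, D=4, E=1, F=7, G=4, H=1)
step 7: fire T0:  (A=1, B=0, C=1, D=4, E=1, F=7, G=4, H=1) → (A=1, B=0, C=1, D=4, E=1, F=7, G=4, H=1)

(A=1, B=0, C=1, D=4, E=1, F=7, G=4, H=1)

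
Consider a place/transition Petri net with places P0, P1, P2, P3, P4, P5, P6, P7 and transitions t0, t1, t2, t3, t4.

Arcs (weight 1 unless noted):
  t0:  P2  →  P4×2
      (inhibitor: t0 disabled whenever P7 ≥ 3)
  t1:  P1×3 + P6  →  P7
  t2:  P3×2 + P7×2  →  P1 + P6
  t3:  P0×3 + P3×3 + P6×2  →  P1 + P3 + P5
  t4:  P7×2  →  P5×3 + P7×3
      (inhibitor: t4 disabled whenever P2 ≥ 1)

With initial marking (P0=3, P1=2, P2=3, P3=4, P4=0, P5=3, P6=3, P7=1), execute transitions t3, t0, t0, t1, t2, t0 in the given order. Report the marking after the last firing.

step 1: fire t3:  (P0=3, P1=2, P2=3, P3=4, P4=0, P5=3, P6=3, P7=1) → (P0=0, P1=3, P2=3, P3=2, P4=0, P5=4, P6=1, P7=1)
step 2: fire t0:  (P0=0, P1=3, P2=3, P3=2, P4=0, P5=4, P6=1, P7=1) → (P0=0, P1=3, P2=2, P3=2, P4=2, P5=4, P6=1, P7=1)
step 3: fire t0:  (P0=0, P1=3, P2=2, P3=2, P4=2, P5=4, P6=1, P7=1) → (P0=0, P1=3, P2=1, P3=2, P4=4, P5=4, P6=1, P7=1)
step 4: fire t1:  (P0=0, P1=3, P2=1, P3=2, P4=4, P5=4, P6=1, P7=1) → (P0=0, P1=0, P2=1, P3=2, P4=4, P5=4, P6=0, P7=2)
step 5: fire t2:  (P0=0, P1=0, P2=1, P3=2, P4=4, P5=4, P6=0, P7=2) → (P0=0, P1=1, P2=1, P3=0, P4=4, P5=4, P6=1, P7=0)
step 6: fire t0:  (P0=0, P1=1, P2=1, P3=0, P4=4, P5=4, P6=1, P7=0) → (P0=0, P1=1, P2=0, P3=0, P4=6, P5=4, P6=1, P7=0)

(P0=0, P1=1, P2=0, P3=0, P4=6, P5=4, P6=1, P7=0)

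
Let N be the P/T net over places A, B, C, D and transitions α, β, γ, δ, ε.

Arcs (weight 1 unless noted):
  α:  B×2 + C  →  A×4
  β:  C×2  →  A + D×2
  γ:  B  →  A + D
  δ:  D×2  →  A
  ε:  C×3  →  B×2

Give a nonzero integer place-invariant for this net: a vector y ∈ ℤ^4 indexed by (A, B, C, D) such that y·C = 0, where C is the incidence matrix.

Incidence matrix C (rows=places, cols=transitions):
        α    β    γ    δ    ε
    A   4    1    1    1    0
    B  -2    0   -1    0    2
    C  -1   -2    0    0   -3
    D   0    2    1   -2    0

Candidate y = [2, 3, 2, 1]; check y·C column-wise:
  col α: 2·4 + 3·-2 + 2·-1 + 1·0 = 0
  col β: 2·1 + 3·0 + 2·-2 + 1·2 = 0
  col γ: 2·1 + 3·-1 + 2·0 + 1·1 = 0
  col δ: 2·1 + 3·0 + 2·0 + 1·-2 = 0
  col ε: 2·0 + 3·2 + 2·-3 + 1·0 = 0

y = (A:2, B:3, C:2, D:1)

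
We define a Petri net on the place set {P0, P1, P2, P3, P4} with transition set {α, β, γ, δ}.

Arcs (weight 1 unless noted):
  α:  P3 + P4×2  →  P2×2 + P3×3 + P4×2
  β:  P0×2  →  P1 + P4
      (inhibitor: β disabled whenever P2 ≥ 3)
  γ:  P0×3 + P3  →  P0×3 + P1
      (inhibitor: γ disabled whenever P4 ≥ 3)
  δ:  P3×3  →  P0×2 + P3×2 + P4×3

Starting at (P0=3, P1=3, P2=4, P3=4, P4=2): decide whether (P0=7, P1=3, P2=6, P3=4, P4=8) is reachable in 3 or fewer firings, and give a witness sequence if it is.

YES — reachable via ⟨α, δ, δ⟩ (3 firings)

step 1: fire α:  (P0=3, P1=3, P2=4, P3=4, P4=2) → (P0=3, P1=3, P2=6, P3=6, P4=2)
step 2: fire δ:  (P0=3, P1=3, P2=6, P3=6, P4=2) → (P0=5, P1=3, P2=6, P3=5, P4=5)
step 3: fire δ:  (P0=5, P1=3, P2=6, P3=5, P4=5) → (P0=7, P1=3, P2=6, P3=4, P4=8)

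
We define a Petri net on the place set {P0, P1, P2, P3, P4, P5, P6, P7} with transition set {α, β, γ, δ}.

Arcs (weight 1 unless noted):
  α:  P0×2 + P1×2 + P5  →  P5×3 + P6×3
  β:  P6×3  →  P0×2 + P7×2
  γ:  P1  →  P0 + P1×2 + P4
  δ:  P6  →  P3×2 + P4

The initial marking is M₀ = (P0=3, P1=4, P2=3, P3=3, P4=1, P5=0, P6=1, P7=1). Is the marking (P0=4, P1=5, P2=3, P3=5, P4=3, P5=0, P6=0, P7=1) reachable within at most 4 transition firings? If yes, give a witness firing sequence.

step 1: fire γ:  (P0=3, P1=4, P2=3, P3=3, P4=1, P5=0, P6=1, P7=1) → (P0=4, P1=5, P2=3, P3=3, P4=2, P5=0, P6=1, P7=1)
step 2: fire δ:  (P0=4, P1=5, P2=3, P3=3, P4=2, P5=0, P6=1, P7=1) → (P0=4, P1=5, P2=3, P3=5, P4=3, P5=0, P6=0, P7=1)

YES — reachable via ⟨γ, δ⟩ (2 firings)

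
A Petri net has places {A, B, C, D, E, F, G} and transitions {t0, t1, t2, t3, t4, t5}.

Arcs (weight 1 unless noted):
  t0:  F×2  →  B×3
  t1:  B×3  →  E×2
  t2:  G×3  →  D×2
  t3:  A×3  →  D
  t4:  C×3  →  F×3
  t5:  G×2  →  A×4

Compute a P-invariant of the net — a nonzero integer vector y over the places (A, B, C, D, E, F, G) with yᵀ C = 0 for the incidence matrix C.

y = (A:0, B:2, C:3, D:0, E:3, F:3, G:0)

Incidence matrix C (rows=places, cols=transitions):
       t0   t1   t2   t3   t4   t5
    A   0    0    0   -3    0    4
    B   3   -3    0    0    0    0
    C   0    0    0    0   -3    0
    D   0    0    2    1    0    0
    E   0    2    0    0    0    0
    F  -2    0    0    0    3    0
    G   0    0   -3    0    0   -2

Candidate y = [0, 2, 3, 0, 3, 3, 0]; check y·C column-wise:
  col t0: 2·3 + 3·0 + 3·0 + 3·-2 = 0
  col t1: 2·-3 + 3·0 + 3·2 + 3·0 = 0
  col t2: 2·0 + 3·0 + 0·2 + 3·0 + 3·0 + 0·-3 = 0
  col t3: 0·-3 + 2·0 + 3·0 + 0·1 + 3·0 + 3·0 = 0
  col t4: 2·0 + 3·-3 + 3·0 + 3·3 = 0
  col t5: 0·4 + 2·0 + 3·0 + 3·0 + 3·0 + 0·-2 = 0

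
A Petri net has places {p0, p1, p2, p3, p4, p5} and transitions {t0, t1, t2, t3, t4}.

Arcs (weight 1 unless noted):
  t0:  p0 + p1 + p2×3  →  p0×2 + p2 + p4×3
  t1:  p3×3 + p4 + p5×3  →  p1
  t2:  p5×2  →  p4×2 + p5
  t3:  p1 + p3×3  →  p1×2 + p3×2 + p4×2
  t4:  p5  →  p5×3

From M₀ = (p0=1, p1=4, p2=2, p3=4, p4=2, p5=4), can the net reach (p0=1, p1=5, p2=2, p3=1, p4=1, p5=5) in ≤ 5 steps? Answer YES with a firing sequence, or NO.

step 1: fire t1:  (p0=1, p1=4, p2=2, p3=4, p4=2, p5=4) → (p0=1, p1=5, p2=2, p3=1, p4=1, p5=1)
step 2: fire t4:  (p0=1, p1=5, p2=2, p3=1, p4=1, p5=1) → (p0=1, p1=5, p2=2, p3=1, p4=1, p5=3)
step 3: fire t4:  (p0=1, p1=5, p2=2, p3=1, p4=1, p5=3) → (p0=1, p1=5, p2=2, p3=1, p4=1, p5=5)

YES — reachable via ⟨t1, t4, t4⟩ (3 firings)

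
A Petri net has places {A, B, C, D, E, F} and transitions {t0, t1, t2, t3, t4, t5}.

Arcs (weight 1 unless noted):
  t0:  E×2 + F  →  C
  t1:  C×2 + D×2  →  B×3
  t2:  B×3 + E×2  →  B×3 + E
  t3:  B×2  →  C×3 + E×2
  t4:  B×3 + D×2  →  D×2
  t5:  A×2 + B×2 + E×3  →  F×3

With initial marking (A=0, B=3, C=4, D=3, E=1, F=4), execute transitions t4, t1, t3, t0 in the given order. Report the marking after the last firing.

step 1: fire t4:  (A=0, B=3, C=4, D=3, E=1, F=4) → (A=0, B=0, C=4, D=3, E=1, F=4)
step 2: fire t1:  (A=0, B=0, C=4, D=3, E=1, F=4) → (A=0, B=3, C=2, D=1, E=1, F=4)
step 3: fire t3:  (A=0, B=3, C=2, D=1, E=1, F=4) → (A=0, B=1, C=5, D=1, E=3, F=4)
step 4: fire t0:  (A=0, B=1, C=5, D=1, E=3, F=4) → (A=0, B=1, C=6, D=1, E=1, F=3)

(A=0, B=1, C=6, D=1, E=1, F=3)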